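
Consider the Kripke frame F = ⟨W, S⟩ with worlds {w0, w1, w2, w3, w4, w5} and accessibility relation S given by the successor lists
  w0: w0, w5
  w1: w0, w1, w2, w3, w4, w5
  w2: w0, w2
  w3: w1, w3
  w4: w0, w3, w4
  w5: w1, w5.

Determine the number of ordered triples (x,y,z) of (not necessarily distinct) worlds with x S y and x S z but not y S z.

25

Enumerating: (w0,w5,w0), (w1,w0,w1), (w1,w0,w2), (w1,w0,w3), (w1,w0,w4), (w1,w2,w1), (w1,w2,w3), (w1,w2,w4), (w1,w2,w5), (w1,w3,w0), (w1,w3,w2), (w1,w3,w4), … and 13 more.
Total: 25.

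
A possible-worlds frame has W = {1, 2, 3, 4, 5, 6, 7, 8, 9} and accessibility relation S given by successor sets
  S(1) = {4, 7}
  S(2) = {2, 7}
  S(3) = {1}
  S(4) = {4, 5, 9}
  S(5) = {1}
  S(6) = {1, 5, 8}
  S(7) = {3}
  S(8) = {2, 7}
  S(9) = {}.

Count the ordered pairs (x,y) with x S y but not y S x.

13

Enumerating: (1,4), (1,7), (2,7), (3,1), (4,5), (4,9), (5,1), (6,1), (6,5), (6,8), (7,3), (8,2), (8,7).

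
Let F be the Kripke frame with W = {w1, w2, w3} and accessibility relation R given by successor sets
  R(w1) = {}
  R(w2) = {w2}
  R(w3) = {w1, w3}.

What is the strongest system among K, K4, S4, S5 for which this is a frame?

Transitive (axiom 4): yes — every two-step R-path is closed by a direct edge.
Reflexive (axiom T): no — w1 is not related to itself.
Euclidean (axiom 5): no — w3 R w1 and w3 R w1, but not w1 R w1.
So F validates K, K4; S4 would additionally require R to be reflexive. The strongest is K4.

K4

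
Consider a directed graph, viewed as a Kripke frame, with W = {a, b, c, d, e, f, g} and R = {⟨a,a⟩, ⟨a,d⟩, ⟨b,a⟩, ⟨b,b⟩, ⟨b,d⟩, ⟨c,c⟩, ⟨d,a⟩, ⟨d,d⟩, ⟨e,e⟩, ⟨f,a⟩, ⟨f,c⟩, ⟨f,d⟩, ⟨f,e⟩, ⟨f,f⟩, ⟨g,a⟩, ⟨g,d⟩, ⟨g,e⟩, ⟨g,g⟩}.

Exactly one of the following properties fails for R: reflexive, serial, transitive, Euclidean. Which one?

Reflexive: yes — every world is R-related to itself.
Serial: yes — every world has a successor (e.g. a R a).
Transitive: yes — every two-step R-path is closed by a direct edge.
Euclidean: no — f R a and f R c, but not a R c.
Only Euclidean fails.

Euclidean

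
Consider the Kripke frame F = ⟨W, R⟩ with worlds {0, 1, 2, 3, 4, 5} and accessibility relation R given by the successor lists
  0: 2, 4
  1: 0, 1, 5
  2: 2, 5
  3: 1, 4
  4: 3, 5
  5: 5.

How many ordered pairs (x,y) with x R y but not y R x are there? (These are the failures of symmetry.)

7

Enumerating: (0,2), (0,4), (1,0), (1,5), (2,5), (3,1), (4,5).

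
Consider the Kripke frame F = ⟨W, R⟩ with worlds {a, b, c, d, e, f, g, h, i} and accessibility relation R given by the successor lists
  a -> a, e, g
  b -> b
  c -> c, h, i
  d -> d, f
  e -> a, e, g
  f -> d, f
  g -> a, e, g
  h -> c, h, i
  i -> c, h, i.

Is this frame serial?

Yes

Serial: yes — every world has a successor (e.g. a R a).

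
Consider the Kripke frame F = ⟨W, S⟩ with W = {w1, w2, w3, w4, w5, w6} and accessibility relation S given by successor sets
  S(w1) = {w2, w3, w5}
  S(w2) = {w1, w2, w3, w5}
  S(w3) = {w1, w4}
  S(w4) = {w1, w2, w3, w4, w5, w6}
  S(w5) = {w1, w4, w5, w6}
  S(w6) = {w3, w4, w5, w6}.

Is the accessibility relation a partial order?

Reflexive: no — w1 is not related to itself.
Transitive: no — w1 S w3 and w3 S w4, but not w1 S w4.
Antisymmetric: no — w1 S w2 and w2 S w1 with w1 ≠ w2.
So S is not a partial order.

No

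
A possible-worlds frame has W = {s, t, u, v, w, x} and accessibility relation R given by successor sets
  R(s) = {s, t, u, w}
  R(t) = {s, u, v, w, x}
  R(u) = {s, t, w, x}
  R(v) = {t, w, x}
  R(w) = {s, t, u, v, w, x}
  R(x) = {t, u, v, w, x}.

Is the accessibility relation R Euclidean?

Euclidean: no — t R s and t R v, but not s R v.

No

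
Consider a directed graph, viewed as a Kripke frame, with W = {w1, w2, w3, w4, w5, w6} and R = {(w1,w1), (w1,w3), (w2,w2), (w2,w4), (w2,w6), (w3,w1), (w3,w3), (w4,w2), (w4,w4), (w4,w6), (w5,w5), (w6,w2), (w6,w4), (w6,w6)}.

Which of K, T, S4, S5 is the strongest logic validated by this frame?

Reflexive (axiom T): yes — every world is R-related to itself.
Transitive (axiom 4): yes — every two-step R-path is closed by a direct edge.
Euclidean (axiom 5): yes — any two successors of a common world are R-related.
So F validates K, T, S4, S5. The strongest is S5.

S5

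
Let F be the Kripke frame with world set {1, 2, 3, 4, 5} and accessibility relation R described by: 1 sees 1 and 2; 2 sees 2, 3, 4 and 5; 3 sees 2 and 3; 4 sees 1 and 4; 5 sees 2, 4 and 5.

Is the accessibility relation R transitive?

No

Transitive: no — 1 R 2 and 2 R 3, but not 1 R 3.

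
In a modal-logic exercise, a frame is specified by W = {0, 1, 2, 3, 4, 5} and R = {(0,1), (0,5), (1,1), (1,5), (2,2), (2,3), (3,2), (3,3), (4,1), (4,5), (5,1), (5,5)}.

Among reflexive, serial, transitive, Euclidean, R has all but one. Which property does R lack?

reflexive

Reflexive: no — 0 is not related to itself.
Serial: yes — every world has a successor (e.g. 0 R 1).
Transitive: yes — every two-step R-path is closed by a direct edge.
Euclidean: yes — any two successors of a common world are R-related.
Only reflexive fails.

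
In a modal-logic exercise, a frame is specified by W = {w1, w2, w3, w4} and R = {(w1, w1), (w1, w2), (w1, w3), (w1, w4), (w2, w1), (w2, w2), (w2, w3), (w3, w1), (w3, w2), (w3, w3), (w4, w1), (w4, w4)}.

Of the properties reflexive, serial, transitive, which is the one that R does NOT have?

transitive

Reflexive: yes — every world is R-related to itself.
Serial: yes — every world has a successor (e.g. w1 R w1).
Transitive: no — w2 R w1 and w1 R w4, but not w2 R w4.
Only transitive fails.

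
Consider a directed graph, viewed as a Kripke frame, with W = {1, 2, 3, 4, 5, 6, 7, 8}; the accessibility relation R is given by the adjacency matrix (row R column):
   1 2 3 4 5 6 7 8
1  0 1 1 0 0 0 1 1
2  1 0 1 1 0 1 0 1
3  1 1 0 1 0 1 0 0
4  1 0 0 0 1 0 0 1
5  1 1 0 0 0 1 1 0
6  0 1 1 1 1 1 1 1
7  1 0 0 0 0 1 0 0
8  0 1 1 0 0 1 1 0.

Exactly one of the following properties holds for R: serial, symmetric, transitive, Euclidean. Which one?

serial

Serial: yes — every world has a successor (e.g. 1 R 2).
Symmetric: no — 1 R 8 but not 8 R 1.
Transitive: no — 1 R 2 and 2 R 4, but not 1 R 4.
Euclidean: no — 1 R 2 and 1 R 7, but not 2 R 7.
Only serial holds.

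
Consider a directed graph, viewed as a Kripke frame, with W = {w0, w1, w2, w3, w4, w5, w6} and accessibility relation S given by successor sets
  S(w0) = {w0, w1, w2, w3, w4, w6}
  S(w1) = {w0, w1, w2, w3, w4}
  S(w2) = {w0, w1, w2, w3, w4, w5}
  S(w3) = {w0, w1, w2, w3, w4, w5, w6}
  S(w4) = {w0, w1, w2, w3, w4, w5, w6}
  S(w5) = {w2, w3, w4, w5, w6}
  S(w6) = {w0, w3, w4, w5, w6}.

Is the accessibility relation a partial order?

Reflexive: yes — every world is S-related to itself.
Transitive: no — w0 S w2 and w2 S w5, but not w0 S w5.
Antisymmetric: no — w0 S w1 and w1 S w0 with w0 ≠ w1.
So S is not a partial order.

No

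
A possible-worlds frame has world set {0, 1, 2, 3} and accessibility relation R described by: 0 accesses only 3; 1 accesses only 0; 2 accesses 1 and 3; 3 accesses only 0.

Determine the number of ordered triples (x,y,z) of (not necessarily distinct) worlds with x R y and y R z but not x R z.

5

Enumerating: (0,3,0), (1,0,3), (2,1,0), (2,3,0), (3,0,3).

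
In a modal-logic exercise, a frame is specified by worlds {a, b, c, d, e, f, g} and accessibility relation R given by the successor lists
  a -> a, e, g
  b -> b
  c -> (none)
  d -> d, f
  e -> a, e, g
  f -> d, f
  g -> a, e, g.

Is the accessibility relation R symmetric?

Yes

Symmetric: yes — every pair in R has its reverse in R.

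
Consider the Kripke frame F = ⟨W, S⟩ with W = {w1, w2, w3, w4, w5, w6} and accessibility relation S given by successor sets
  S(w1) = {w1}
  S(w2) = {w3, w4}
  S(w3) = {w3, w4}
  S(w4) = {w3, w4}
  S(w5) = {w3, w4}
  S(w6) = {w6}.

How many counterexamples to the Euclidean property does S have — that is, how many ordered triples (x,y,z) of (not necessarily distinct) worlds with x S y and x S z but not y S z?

0

S is Euclidean; there are no such tuples.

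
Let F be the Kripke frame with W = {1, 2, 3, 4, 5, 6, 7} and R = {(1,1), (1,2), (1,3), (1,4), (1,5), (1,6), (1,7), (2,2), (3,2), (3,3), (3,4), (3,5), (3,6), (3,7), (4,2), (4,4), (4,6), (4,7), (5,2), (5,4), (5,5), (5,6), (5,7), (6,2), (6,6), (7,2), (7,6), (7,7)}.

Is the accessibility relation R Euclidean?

Euclidean: no — 1 R 2 and 1 R 3, but not 2 R 3.

No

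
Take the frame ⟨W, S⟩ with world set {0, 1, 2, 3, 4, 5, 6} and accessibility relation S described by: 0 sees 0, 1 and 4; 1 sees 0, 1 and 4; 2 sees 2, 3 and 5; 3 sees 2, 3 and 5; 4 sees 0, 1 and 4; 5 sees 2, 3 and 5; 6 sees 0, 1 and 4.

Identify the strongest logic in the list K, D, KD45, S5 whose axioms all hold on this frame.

Serial (axiom D): yes — every world has a successor (e.g. 0 S 0).
Euclidean (axiom 5): yes — any two successors of a common world are S-related.
Transitive (axiom 4): yes — every two-step S-path is closed by a direct edge.
Reflexive (axiom T): no — 6 is not related to itself.
So F validates K, D, KD45; S5 would additionally require S to be reflexive. The strongest is KD45.

KD45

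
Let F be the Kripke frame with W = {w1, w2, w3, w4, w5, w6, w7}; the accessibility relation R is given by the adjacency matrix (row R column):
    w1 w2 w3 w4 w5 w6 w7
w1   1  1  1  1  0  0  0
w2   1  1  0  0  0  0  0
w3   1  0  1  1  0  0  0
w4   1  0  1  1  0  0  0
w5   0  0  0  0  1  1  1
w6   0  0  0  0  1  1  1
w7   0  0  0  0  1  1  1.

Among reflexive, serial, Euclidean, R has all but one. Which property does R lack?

Reflexive: yes — every world is R-related to itself.
Serial: yes — every world has a successor (e.g. w1 R w1).
Euclidean: no — w1 R w2 and w1 R w3, but not w2 R w3.
Only Euclidean fails.

Euclidean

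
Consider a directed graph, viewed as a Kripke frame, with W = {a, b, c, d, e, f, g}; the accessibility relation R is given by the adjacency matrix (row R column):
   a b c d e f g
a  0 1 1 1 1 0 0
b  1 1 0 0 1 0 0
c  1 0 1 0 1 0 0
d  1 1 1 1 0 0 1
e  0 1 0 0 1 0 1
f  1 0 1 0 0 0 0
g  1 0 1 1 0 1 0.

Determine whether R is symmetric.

Symmetric: no — a R e but not e R a.

No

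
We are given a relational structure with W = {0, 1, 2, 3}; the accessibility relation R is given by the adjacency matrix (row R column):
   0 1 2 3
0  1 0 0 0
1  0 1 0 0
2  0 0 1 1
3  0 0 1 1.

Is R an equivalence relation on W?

Reflexive: yes — every world is R-related to itself.
Symmetric: yes — every pair in R has its reverse in R.
Transitive: yes — every two-step R-path is closed by a direct edge.
So R is an equivalence relation.

Yes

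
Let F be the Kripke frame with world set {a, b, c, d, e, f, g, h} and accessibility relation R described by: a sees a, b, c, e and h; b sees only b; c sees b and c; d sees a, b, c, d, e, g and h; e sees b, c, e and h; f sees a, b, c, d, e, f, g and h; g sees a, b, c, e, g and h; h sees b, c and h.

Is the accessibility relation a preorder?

Reflexive: yes — every world is R-related to itself.
Transitive: yes — every two-step R-path is closed by a direct edge.
So R is a preorder.

Yes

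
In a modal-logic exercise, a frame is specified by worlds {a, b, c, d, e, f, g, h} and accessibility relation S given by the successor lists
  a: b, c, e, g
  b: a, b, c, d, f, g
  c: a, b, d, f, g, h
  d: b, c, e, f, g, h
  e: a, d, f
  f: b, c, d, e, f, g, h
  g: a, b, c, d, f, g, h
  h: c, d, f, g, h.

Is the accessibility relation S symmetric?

Yes

Symmetric: yes — every pair in S has its reverse in S.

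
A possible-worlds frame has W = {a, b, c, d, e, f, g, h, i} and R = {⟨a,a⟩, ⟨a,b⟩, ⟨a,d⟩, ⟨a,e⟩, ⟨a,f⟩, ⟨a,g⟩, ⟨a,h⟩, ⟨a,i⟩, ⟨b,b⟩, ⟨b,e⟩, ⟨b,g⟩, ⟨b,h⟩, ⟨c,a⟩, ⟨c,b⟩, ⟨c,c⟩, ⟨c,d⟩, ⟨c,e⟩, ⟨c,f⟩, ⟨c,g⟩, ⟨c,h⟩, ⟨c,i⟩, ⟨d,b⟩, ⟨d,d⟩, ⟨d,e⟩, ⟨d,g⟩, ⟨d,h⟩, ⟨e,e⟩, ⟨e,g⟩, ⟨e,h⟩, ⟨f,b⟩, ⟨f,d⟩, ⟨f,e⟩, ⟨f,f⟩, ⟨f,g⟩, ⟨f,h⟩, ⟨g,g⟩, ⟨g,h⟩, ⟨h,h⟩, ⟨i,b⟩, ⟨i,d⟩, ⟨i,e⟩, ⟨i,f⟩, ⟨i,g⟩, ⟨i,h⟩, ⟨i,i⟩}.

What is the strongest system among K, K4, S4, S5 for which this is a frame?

S4

Transitive (axiom 4): yes — every two-step R-path is closed by a direct edge.
Reflexive (axiom T): yes — every world is R-related to itself.
Euclidean (axiom 5): no — a R b and a R d, but not b R d.
So F validates K, K4, S4; S5 would additionally require R to be Euclidean. The strongest is S4.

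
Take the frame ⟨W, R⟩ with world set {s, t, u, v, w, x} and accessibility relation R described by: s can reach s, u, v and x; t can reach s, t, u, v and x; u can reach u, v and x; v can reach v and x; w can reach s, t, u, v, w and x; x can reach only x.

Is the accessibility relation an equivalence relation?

No

Reflexive: yes — every world is R-related to itself.
Symmetric: no — s R u but not u R s.
Transitive: yes — every two-step R-path is closed by a direct edge.
So R is not an equivalence relation.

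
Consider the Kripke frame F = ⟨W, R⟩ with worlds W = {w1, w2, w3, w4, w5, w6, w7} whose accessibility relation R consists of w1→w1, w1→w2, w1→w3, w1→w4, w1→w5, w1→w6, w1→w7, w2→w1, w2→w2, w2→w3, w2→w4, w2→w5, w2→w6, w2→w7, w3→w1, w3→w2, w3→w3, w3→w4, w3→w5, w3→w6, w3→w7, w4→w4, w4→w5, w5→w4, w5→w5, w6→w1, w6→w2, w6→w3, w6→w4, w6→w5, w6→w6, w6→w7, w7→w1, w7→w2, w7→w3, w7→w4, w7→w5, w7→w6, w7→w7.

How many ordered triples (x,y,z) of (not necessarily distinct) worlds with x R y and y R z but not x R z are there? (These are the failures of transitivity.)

0

R is transitive; there are no such tuples.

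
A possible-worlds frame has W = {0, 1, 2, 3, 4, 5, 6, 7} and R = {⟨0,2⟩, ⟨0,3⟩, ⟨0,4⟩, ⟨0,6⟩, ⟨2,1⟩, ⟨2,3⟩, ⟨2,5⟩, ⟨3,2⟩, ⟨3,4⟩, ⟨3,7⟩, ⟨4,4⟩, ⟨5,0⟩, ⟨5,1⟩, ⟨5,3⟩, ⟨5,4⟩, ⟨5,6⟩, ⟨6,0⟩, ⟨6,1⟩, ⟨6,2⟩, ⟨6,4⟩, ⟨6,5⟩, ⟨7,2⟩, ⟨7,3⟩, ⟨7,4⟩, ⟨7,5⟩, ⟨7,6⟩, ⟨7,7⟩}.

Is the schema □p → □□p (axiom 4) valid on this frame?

No

Axiom 4 corresponds to the accessibility relation being transitive.
Transitive: no — 0 R 2 and 2 R 1, but not 0 R 1.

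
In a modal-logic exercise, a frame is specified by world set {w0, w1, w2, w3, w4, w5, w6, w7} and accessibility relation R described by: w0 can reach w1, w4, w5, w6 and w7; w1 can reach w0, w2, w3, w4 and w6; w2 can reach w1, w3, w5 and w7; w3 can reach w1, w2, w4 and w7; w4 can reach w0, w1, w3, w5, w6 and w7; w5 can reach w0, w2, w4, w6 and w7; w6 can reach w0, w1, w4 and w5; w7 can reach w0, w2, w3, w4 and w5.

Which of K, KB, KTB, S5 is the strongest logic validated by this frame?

KB

Symmetric (axiom B): yes — every pair in R has its reverse in R.
Reflexive (axiom T): no — w0 is not related to itself.
Euclidean (axiom 5): no — w0 R w1 and w0 R w5, but not w1 R w5.
So F validates K, KB; KTB would additionally require R to be reflexive. The strongest is KB.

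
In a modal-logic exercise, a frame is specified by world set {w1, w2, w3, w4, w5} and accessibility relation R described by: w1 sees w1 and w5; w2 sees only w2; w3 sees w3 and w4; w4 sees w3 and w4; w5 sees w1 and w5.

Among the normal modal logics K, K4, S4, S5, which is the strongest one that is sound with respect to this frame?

Transitive (axiom 4): yes — every two-step R-path is closed by a direct edge.
Reflexive (axiom T): yes — every world is R-related to itself.
Euclidean (axiom 5): yes — any two successors of a common world are R-related.
So F validates K, K4, S4, S5. The strongest is S5.

S5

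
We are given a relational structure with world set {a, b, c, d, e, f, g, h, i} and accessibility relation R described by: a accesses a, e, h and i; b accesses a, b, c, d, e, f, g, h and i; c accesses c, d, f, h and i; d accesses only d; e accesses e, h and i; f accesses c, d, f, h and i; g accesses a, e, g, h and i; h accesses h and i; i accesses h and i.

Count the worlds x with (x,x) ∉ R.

0

R is reflexive; there are no such worlds.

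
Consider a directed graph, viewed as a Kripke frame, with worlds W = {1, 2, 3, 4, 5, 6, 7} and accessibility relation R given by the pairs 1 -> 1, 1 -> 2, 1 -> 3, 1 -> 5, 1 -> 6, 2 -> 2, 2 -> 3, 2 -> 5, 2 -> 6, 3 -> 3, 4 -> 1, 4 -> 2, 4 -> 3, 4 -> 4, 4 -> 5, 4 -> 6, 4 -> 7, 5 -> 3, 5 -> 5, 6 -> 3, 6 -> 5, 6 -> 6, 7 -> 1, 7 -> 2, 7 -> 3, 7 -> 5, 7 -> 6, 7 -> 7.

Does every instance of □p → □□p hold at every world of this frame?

Yes

Axiom 4 corresponds to the accessibility relation being transitive.
Transitive: yes — every two-step R-path is closed by a direct edge.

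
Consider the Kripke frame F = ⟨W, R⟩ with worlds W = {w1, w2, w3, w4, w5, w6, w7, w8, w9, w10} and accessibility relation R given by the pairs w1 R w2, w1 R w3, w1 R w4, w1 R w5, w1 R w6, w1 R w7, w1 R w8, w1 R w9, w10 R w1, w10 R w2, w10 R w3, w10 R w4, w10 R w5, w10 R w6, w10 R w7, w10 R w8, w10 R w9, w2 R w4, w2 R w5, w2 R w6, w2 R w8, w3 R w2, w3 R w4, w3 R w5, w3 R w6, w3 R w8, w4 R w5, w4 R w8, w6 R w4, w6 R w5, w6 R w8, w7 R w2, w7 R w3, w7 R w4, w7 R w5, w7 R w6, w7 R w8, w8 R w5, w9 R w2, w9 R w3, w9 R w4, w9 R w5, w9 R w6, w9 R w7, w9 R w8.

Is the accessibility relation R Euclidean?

Euclidean: no — w1 R w2 and w1 R w3, but not w2 R w3.

No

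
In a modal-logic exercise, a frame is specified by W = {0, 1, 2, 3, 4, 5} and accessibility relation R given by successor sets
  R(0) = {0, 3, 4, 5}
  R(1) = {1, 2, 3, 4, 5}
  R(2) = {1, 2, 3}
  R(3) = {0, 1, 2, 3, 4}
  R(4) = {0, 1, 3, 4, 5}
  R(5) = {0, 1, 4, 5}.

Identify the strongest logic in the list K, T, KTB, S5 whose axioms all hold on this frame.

KTB

Reflexive (axiom T): yes — every world is R-related to itself.
Symmetric (axiom B): yes — every pair in R has its reverse in R.
Euclidean (axiom 5): no — 0 R 3 and 0 R 5, but not 3 R 5.
So F validates K, T, KTB; S5 would additionally require R to be Euclidean. The strongest is KTB.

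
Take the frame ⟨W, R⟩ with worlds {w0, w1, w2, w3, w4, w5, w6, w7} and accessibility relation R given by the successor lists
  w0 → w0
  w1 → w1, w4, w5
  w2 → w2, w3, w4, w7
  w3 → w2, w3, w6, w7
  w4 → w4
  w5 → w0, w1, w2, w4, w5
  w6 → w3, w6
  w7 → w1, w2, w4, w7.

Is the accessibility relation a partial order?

Reflexive: yes — every world is R-related to itself.
Transitive: no — w1 R w5 and w5 R w0, but not w1 R w0.
Antisymmetric: no — w1 R w5 and w5 R w1 with w1 ≠ w5.
So R is not a partial order.

No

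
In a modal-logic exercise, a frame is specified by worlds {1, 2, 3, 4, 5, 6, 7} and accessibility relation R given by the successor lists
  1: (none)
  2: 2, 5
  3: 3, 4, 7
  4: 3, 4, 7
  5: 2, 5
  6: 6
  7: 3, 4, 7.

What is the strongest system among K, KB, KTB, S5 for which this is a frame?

KB

Symmetric (axiom B): yes — every pair in R has its reverse in R.
Reflexive (axiom T): no — 1 is not related to itself.
Euclidean (axiom 5): yes — any two successors of a common world are R-related.
So F validates K, KB; KTB would additionally require R to be reflexive. The strongest is KB.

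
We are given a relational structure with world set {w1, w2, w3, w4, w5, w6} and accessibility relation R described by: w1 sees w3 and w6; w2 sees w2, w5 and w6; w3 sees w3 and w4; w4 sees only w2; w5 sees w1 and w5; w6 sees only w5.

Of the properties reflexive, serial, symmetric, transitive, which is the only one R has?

serial

Reflexive: no — w1 is not related to itself.
Serial: yes — every world has a successor (e.g. w1 R w3).
Symmetric: no — w1 R w3 but not w3 R w1.
Transitive: no — w1 R w3 and w3 R w4, but not w1 R w4.
Only serial holds.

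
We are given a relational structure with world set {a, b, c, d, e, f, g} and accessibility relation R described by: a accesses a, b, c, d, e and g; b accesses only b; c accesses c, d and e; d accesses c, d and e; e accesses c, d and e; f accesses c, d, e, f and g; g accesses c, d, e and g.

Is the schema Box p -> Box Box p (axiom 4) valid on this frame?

Axiom 4 corresponds to the accessibility relation being transitive.
Transitive: yes — every two-step R-path is closed by a direct edge.

Yes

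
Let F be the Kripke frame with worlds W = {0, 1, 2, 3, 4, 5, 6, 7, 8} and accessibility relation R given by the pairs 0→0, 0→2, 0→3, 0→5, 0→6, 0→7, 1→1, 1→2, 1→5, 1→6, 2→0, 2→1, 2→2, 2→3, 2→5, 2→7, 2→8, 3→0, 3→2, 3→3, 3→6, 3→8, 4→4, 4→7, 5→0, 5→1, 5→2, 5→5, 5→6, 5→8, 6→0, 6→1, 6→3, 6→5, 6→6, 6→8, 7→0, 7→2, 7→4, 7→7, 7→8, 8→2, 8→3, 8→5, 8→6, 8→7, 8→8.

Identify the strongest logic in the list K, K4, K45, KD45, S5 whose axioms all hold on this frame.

K

Transitive (axiom 4): no — 0 R 2 and 2 R 1, but not 0 R 1.
Euclidean (axiom 5): no — 0 R 2 and 0 R 6, but not 2 R 6.
Serial (axiom D): yes — every world has a successor (e.g. 0 R 0).
Reflexive (axiom T): yes — every world is R-related to itself.
So F validates K; K4 would additionally require R to be transitive. The strongest is K.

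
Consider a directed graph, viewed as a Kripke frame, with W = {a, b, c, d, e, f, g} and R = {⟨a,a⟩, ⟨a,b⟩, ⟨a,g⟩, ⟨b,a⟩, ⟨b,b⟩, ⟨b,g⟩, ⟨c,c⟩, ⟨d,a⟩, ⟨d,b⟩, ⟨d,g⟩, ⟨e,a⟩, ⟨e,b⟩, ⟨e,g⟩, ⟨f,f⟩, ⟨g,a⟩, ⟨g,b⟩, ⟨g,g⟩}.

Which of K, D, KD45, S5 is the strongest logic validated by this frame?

Serial (axiom D): yes — every world has a successor (e.g. a R a).
Euclidean (axiom 5): yes — any two successors of a common world are R-related.
Transitive (axiom 4): yes — every two-step R-path is closed by a direct edge.
Reflexive (axiom T): no — d is not related to itself.
So F validates K, D, KD45; S5 would additionally require R to be reflexive. The strongest is KD45.

KD45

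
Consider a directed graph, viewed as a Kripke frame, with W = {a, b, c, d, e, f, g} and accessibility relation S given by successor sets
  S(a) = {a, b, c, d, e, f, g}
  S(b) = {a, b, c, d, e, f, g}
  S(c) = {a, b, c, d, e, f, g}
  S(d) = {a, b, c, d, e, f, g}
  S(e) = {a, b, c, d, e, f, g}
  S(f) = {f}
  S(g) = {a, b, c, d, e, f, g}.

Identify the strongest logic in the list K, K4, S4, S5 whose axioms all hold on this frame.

S4

Transitive (axiom 4): yes — every two-step S-path is closed by a direct edge.
Reflexive (axiom T): yes — every world is S-related to itself.
Euclidean (axiom 5): no — a S f and a S b, but not f S b.
So F validates K, K4, S4; S5 would additionally require S to be Euclidean. The strongest is S4.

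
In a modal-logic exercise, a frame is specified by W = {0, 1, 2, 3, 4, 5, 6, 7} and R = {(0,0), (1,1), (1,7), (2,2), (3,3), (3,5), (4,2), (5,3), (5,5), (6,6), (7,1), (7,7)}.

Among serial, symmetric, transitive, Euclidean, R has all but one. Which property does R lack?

symmetric

Serial: yes — every world has a successor (e.g. 0 R 0).
Symmetric: no — 4 R 2 but not 2 R 4.
Transitive: yes — every two-step R-path is closed by a direct edge.
Euclidean: yes — any two successors of a common world are R-related.
Only symmetric fails.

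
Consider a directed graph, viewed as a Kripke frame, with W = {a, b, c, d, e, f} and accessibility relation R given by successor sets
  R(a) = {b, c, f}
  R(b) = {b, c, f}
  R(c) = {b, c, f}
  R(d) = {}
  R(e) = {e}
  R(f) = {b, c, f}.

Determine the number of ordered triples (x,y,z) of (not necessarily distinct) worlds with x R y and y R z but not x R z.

R is transitive; there are no such tuples.

0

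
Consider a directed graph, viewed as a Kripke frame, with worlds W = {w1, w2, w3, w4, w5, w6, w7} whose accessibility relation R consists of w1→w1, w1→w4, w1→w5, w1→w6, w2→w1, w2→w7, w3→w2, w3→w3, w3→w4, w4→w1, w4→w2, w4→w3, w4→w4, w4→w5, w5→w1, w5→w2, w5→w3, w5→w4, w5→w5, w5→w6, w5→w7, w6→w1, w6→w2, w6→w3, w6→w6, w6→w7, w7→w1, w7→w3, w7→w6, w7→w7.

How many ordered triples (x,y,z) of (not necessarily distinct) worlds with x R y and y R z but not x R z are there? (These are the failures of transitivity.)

29

Enumerating: (w1,w4,w2), (w1,w4,w3), (w1,w5,w2), (w1,w5,w3), (w1,w5,w7), (w1,w6,w2), (w1,w6,w3), (w1,w6,w7), (w2,w1,w4), (w2,w1,w5), (w2,w1,w6), (w2,w7,w3), … and 17 more.
Total: 29.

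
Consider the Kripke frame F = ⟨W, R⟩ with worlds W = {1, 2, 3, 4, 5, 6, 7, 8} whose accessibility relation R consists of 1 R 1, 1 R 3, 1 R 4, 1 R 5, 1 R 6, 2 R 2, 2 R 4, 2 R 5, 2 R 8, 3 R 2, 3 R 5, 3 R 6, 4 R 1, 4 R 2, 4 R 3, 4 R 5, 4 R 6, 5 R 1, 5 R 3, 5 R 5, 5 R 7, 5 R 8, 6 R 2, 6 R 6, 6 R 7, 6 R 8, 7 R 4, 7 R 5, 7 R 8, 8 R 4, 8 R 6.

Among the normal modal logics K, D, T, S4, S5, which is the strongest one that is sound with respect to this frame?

Serial (axiom D): yes — every world has a successor (e.g. 1 R 1).
Reflexive (axiom T): no — 3 is not related to itself.
Transitive (axiom 4): no — 1 R 3 and 3 R 2, but not 1 R 2.
Euclidean (axiom 5): no — 1 R 3 and 1 R 4, but not 3 R 4.
So F validates K, D; T would additionally require R to be reflexive. The strongest is D.

D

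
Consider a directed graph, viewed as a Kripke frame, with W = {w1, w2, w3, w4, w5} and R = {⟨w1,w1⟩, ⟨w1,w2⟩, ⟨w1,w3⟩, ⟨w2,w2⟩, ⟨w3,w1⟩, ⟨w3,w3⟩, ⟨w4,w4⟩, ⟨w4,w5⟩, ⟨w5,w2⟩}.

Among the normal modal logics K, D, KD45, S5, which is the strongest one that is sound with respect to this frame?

Serial (axiom D): yes — every world has a successor (e.g. w1 R w1).
Euclidean (axiom 5): no — w1 R w2 and w1 R w3, but not w2 R w3.
Transitive (axiom 4): no — w3 R w1 and w1 R w2, but not w3 R w2.
Reflexive (axiom T): no — w5 is not related to itself.
So F validates K, D; KD45 would additionally require R to be Euclidean and transitive. The strongest is D.

D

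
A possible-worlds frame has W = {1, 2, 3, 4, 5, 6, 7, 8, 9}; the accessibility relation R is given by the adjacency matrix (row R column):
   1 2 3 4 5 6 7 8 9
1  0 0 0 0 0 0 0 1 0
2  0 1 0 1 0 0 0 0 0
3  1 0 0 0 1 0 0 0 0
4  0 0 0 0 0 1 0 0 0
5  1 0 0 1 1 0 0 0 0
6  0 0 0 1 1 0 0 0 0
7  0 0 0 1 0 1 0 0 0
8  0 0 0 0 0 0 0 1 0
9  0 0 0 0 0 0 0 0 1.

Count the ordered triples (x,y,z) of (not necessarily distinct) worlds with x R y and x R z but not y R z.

15

Enumerating: (2,4,2), (2,4,4), (3,1,1), (3,1,5), (4,6,6), (5,1,1), (5,1,4), (5,1,5), (5,4,1), (5,4,4), (5,4,5), (6,4,4), (6,4,5), (7,4,4), (7,6,6).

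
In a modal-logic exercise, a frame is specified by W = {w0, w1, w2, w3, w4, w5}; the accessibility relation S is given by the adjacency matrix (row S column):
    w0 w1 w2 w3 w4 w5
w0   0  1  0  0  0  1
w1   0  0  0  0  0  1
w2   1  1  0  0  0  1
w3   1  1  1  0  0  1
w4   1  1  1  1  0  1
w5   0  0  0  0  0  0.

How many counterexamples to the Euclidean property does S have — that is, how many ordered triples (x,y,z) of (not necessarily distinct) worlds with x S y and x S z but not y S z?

35

Enumerating: (w0,w1,w1), (w0,w5,w1), (w0,w5,w5), (w1,w5,w5), (w2,w0,w0), (w2,w1,w0), (w2,w1,w1), (w2,w5,w0), (w2,w5,w1), (w2,w5,w5), (w3,w0,w0), (w3,w0,w2), … and 23 more.
Total: 35.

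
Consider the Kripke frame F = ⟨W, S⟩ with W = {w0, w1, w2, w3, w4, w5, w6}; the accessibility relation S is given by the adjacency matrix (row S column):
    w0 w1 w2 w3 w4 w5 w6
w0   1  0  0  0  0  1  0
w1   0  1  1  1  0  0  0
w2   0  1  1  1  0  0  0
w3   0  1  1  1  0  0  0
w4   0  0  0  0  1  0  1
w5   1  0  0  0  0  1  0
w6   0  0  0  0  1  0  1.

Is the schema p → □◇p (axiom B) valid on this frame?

Yes

By correspondence theory, B is valid on a frame iff S is symmetric.
Symmetric: yes — every pair in S has its reverse in S.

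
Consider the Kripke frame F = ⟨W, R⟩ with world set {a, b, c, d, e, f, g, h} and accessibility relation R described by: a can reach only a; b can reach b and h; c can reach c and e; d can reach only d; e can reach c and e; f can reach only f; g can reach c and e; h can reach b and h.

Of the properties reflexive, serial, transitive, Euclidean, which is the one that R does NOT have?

reflexive

Reflexive: no — g is not related to itself.
Serial: yes — every world has a successor (e.g. a R a).
Transitive: yes — every two-step R-path is closed by a direct edge.
Euclidean: yes — any two successors of a common world are R-related.
Only reflexive fails.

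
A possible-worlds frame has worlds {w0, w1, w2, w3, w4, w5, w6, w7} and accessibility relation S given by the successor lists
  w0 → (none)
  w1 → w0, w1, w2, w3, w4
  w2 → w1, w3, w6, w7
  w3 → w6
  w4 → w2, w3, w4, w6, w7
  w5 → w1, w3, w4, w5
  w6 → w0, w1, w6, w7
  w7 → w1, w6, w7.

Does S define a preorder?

Reflexive: no — w0 is not related to itself.
Transitive: no — w1 S w2 and w2 S w6, but not w1 S w6.
So S is not a preorder.

No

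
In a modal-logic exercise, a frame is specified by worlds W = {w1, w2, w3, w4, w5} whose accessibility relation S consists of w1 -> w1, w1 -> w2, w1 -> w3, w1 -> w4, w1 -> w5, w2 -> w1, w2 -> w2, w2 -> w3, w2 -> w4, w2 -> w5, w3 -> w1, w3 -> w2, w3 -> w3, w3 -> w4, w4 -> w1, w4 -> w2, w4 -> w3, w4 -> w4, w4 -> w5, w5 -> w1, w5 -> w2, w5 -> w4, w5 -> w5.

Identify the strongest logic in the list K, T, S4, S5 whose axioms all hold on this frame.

Reflexive (axiom T): yes — every world is S-related to itself.
Transitive (axiom 4): no — w3 S w1 and w1 S w5, but not w3 S w5.
Euclidean (axiom 5): no — w1 S w3 and w1 S w5, but not w3 S w5.
So F validates K, T; S4 would additionally require S to be transitive. The strongest is T.

T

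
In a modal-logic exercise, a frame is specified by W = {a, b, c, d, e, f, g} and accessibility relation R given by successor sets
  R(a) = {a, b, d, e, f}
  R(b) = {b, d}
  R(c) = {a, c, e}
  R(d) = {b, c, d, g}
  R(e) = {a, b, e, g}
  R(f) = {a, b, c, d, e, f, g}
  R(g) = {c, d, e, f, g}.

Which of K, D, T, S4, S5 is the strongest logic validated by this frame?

Serial (axiom D): yes — every world has a successor (e.g. a R a).
Reflexive (axiom T): yes — every world is R-related to itself.
Transitive (axiom 4): no — a R d and d R c, but not a R c.
Euclidean (axiom 5): no — a R b and a R e, but not b R e.
So F validates K, D, T; S4 would additionally require R to be transitive. The strongest is T.

T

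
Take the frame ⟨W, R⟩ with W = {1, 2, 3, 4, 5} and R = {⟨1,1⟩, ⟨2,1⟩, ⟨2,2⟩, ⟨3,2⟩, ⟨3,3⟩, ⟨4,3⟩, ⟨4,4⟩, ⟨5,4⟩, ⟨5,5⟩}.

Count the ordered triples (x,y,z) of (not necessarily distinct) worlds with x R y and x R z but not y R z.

Enumerating: (2,1,2), (3,2,3), (4,3,4), (5,4,5).

4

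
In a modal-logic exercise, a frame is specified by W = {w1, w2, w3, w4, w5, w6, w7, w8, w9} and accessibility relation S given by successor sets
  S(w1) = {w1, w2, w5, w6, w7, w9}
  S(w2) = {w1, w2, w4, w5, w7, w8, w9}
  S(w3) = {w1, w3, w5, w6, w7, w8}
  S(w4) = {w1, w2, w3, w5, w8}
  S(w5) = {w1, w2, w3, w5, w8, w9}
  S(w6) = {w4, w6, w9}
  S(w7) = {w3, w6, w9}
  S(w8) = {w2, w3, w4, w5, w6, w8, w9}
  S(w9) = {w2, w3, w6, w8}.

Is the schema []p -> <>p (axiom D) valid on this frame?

Yes

Axiom D corresponds to the accessibility relation being serial.
Serial: yes — every world has a successor (e.g. w1 S w1).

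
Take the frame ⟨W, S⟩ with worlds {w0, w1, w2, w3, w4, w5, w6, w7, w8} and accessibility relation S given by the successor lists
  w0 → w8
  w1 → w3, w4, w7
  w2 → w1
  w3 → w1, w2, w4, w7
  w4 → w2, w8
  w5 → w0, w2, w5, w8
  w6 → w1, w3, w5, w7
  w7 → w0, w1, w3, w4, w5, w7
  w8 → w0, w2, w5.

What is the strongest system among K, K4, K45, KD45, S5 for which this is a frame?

Transitive (axiom 4): no — w0 S w8 and w8 S w2, but not w0 S w2.
Euclidean (axiom 5): no — w1 S w4 and w1 S w3, but not w4 S w3.
Serial (axiom D): yes — every world has a successor (e.g. w0 S w8).
Reflexive (axiom T): no — w0 is not related to itself.
So F validates K; K4 would additionally require S to be transitive. The strongest is K.

K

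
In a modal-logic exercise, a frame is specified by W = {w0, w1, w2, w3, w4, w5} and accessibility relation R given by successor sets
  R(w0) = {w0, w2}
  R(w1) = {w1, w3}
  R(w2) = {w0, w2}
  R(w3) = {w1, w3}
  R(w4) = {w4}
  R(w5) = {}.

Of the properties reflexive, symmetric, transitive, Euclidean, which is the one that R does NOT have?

reflexive

Reflexive: no — w5 is not related to itself.
Symmetric: yes — every pair in R has its reverse in R.
Transitive: yes — every two-step R-path is closed by a direct edge.
Euclidean: yes — any two successors of a common world are R-related.
Only reflexive fails.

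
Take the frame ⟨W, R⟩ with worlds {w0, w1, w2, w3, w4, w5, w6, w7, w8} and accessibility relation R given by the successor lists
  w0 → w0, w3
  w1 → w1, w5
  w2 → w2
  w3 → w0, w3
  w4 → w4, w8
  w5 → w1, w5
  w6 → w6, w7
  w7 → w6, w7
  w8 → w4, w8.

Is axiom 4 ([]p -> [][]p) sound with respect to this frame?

By correspondence theory, 4 is valid on a frame iff R is transitive.
Transitive: yes — every two-step R-path is closed by a direct edge.

Yes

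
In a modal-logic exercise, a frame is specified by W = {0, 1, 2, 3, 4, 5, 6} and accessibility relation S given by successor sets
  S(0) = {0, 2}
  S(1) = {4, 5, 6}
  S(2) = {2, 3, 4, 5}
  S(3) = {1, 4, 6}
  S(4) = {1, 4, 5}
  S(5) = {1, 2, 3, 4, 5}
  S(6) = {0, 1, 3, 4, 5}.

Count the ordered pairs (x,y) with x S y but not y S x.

Enumerating: (0,2), (2,3), (2,4), (3,1), (3,4), (5,3), (6,0), (6,4), (6,5).

9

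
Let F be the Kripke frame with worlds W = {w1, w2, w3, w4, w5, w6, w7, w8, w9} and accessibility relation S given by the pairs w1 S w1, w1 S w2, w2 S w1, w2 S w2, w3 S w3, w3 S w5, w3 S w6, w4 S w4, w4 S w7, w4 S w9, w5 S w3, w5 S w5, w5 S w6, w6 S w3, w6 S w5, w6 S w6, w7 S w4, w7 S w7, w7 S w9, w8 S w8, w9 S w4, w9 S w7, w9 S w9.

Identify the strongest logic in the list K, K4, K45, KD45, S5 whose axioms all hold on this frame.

S5

Transitive (axiom 4): yes — every two-step S-path is closed by a direct edge.
Euclidean (axiom 5): yes — any two successors of a common world are S-related.
Serial (axiom D): yes — every world has a successor (e.g. w1 S w1).
Reflexive (axiom T): yes — every world is S-related to itself.
So F validates K, K4, K45, KD45, S5. The strongest is S5.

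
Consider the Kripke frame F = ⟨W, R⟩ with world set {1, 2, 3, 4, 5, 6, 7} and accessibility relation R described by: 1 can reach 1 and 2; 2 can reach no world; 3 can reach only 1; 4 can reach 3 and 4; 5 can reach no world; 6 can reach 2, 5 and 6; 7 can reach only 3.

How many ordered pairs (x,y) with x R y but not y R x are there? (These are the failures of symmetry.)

6

Enumerating: (1,2), (3,1), (4,3), (6,2), (6,5), (7,3).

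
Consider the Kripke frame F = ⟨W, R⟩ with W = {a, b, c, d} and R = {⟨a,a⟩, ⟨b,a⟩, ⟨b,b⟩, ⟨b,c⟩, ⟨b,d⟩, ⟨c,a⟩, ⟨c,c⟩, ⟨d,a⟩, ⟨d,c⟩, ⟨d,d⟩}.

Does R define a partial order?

Yes

Reflexive: yes — every world is R-related to itself.
Transitive: yes — every two-step R-path is closed by a direct edge.
Antisymmetric: yes — no distinct pair is related both ways.
So R is a partial order.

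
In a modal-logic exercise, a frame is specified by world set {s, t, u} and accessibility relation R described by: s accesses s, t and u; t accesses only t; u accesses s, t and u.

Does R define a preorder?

Reflexive: yes — every world is R-related to itself.
Transitive: yes — every two-step R-path is closed by a direct edge.
So R is a preorder.

Yes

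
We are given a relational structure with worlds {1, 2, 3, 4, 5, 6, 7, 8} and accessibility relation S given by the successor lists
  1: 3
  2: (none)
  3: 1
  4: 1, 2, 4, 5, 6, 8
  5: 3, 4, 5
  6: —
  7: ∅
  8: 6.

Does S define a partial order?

Reflexive: no — 1 is not related to itself.
Transitive: no — 4 S 1 and 1 S 3, but not 4 S 3.
Antisymmetric: no — 1 S 3 and 3 S 1 with 1 ≠ 3.
So S is not a partial order.

No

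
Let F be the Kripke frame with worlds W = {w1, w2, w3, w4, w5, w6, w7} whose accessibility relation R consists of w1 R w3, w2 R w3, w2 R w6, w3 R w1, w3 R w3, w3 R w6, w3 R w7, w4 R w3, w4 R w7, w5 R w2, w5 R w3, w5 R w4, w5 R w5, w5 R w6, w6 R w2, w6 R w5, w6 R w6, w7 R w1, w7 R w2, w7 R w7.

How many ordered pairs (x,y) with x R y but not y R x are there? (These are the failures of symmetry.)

Enumerating: (w2,w3), (w3,w6), (w3,w7), (w4,w3), (w4,w7), (w5,w2), (w5,w3), (w5,w4), (w7,w1), (w7,w2).

10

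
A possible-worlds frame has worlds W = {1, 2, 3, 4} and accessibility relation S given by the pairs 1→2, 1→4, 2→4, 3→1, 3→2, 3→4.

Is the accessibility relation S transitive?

Yes

Transitive: yes — every two-step S-path is closed by a direct edge.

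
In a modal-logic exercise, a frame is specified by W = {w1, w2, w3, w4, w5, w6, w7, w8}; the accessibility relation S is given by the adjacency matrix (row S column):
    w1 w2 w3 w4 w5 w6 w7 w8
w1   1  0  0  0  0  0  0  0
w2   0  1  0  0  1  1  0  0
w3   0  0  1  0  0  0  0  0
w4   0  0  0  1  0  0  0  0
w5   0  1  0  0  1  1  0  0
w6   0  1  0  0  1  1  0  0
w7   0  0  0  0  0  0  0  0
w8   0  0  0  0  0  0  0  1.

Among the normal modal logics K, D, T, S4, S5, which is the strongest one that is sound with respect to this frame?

Serial (axiom D): no — w7 has no S-successor.
Reflexive (axiom T): no — w7 is not related to itself.
Transitive (axiom 4): yes — every two-step S-path is closed by a direct edge.
Euclidean (axiom 5): yes — any two successors of a common world are S-related.
So F validates K; D would additionally require S to be serial. The strongest is K.

K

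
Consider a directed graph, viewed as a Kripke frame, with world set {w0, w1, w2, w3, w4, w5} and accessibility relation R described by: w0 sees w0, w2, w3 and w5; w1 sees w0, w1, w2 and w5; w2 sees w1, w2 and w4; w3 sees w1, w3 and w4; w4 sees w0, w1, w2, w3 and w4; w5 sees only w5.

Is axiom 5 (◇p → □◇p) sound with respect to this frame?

The schema 5 characterises exactly the Euclidean frames.
Euclidean: no — w0 R w2 and w0 R w3, but not w2 R w3.

No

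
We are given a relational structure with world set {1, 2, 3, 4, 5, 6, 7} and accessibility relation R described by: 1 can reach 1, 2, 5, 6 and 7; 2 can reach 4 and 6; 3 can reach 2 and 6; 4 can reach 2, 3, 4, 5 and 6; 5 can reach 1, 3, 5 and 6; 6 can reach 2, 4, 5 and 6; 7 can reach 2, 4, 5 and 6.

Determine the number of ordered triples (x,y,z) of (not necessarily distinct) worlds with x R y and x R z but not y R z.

Enumerating: (1,2,1), (1,2,2), (1,2,5), (1,2,7), (1,5,2), (1,5,7), (1,6,1), (1,6,7), (1,7,1), (1,7,7), (3,2,2), (4,2,2), … and 22 more.
Total: 34.

34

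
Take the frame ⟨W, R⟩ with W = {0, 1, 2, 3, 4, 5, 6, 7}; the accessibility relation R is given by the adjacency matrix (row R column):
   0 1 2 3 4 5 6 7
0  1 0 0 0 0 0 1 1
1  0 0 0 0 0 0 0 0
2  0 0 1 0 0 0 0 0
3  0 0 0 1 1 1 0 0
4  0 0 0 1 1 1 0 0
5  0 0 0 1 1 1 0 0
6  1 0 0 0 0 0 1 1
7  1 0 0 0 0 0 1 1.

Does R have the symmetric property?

Symmetric: yes — every pair in R has its reverse in R.

Yes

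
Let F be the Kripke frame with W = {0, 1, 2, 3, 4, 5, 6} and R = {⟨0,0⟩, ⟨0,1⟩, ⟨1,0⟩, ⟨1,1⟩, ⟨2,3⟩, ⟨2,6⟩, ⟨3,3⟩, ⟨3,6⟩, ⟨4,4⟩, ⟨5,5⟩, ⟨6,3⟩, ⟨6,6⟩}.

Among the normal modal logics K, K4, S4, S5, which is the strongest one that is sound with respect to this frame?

Transitive (axiom 4): yes — every two-step R-path is closed by a direct edge.
Reflexive (axiom T): no — 2 is not related to itself.
Euclidean (axiom 5): yes — any two successors of a common world are R-related.
So F validates K, K4; S4 would additionally require R to be reflexive. The strongest is K4.

K4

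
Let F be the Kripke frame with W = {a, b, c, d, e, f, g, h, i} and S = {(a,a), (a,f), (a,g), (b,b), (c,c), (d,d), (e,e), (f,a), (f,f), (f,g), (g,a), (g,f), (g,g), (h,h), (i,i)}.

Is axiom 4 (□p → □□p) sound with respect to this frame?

The schema 4 characterises exactly the transitive frames.
Transitive: yes — every two-step S-path is closed by a direct edge.

Yes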